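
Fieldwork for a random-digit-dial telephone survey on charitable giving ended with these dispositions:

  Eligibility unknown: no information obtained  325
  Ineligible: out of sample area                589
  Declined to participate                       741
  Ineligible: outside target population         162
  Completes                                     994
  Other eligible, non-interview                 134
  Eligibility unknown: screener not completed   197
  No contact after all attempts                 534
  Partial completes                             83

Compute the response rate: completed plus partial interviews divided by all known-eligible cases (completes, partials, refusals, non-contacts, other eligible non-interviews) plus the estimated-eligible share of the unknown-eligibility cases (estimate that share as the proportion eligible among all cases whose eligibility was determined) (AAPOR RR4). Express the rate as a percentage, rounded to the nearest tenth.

Eligibility not determined = 197 + 325 = 522
Ineligible = 162 + 589 = 751
Top: 994 + 83 = 1077
Known eligible: 994 + 83 + 741 + 534 + 134 = 2486
e = 2486 / (2486 + 751) = 2486 / 3237 = 0.7680
Eligible share of unknowns: 0.7680 × 522 = 400.90
Base: 2486 + 400.90 = 2886.90
RR4 = 1077 / 2886.90 = 0.3731

37.3%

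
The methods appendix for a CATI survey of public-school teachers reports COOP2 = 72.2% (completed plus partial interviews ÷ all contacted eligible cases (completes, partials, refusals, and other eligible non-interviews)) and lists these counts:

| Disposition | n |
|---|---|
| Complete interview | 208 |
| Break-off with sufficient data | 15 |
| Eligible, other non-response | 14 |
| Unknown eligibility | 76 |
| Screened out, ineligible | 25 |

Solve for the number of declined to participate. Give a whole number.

72

Numerator = 208 + 15 = 223
COOP2 = 223 / D = 0.722
D = 223 / 0.722 = 308.9
Other denominator terms total 237
declined to participate = 308.9 − 237 ≈ 72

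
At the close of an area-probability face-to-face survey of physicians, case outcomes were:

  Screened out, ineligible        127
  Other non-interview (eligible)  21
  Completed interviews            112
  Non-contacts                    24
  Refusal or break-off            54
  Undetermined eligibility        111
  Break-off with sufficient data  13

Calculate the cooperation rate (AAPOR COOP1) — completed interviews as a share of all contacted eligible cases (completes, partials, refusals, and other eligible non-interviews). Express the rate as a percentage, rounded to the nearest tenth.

56.0%

Num: 112
Base: 112 + 13 + 54 + 21 = 200
COOP1 = 112 / 200 = 0.5600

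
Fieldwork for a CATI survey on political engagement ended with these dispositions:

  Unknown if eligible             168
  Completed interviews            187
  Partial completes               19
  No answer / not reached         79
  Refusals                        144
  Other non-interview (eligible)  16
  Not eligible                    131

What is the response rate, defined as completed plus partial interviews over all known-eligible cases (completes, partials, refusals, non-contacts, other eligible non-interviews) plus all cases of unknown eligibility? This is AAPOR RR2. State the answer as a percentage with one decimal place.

Num → 187 + 19 = 206
Denominator → 187 + 19 + 144 + 79 + 16 + 168 = 613
RR2 = 206 / 613 = 0.3361

33.6%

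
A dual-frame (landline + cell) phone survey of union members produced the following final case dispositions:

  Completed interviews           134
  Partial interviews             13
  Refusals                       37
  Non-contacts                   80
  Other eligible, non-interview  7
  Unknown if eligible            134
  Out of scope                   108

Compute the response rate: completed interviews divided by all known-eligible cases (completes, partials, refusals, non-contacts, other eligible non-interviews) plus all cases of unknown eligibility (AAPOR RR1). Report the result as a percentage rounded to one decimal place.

33.1%

Top → 134
Denominator → 134 + 13 + 37 + 80 + 7 + 134 = 405
RR1 = 134 / 405 = 0.3309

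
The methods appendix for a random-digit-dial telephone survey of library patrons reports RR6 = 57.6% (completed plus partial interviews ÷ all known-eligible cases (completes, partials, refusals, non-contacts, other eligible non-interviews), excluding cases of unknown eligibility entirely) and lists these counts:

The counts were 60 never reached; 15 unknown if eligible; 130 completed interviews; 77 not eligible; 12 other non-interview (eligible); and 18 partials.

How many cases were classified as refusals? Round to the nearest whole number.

Num = 130 + 18 = 148
RR6 = 148 / D = 0.576
D = 148 / 0.576 = 256.9
Rest of base = 220
refusals = 256.9 − 220 ≈ 37

37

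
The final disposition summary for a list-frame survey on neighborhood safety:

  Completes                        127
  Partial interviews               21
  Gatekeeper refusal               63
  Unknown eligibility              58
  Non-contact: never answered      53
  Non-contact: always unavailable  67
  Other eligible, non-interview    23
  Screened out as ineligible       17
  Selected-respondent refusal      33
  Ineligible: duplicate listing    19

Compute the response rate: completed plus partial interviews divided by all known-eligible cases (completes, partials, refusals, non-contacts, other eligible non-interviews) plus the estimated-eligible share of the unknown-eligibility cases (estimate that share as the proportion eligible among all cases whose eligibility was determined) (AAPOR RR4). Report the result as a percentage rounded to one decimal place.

33.6%

Refused = 63 + 33 = 96
No contact after all attempts = 53 + 67 = 120
Not eligible = 17 + 19 = 36
Numerator: 127 + 21 = 148
Eligible (known): 127 + 21 + 96 + 120 + 23 = 387
e = 387 / (387 + 36) = 387 / 423 = 0.9149
e × U: 0.9149 × 58 = 53.06
Base: 387 + 53.06 = 440.06
RR4 = 148 / 440.06 = 0.3363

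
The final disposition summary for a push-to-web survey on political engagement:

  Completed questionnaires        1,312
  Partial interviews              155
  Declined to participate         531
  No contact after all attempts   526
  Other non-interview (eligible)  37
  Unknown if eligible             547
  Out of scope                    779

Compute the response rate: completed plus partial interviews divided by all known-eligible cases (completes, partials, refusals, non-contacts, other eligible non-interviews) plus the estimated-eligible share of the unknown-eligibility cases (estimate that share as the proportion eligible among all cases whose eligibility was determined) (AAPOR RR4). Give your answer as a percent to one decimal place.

Top: 1312 + 155 = 1467
Known eligible: 1312 + 155 + 531 + 526 + 37 = 2561
e = 2561 / (2561 + 779) = 2561 / 3340 = 0.7668
Estimated eligible among unknowns: 0.7668 × 547 = 419.44
Denominator: 2561 + 419.44 = 2980.44
RR4 = 1467 / 2980.44 = 0.4922

49.2%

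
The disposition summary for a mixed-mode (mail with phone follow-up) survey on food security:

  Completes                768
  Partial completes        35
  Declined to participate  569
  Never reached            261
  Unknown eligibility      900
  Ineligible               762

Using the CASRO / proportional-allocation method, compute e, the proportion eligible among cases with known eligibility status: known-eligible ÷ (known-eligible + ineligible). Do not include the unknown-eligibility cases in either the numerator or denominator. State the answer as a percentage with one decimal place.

68.2%

Eligible (known) → 768 + 35 + 569 + 261 = 1633
e = 1633 / (1633 + 762) = 1633 / 2395 = 0.6818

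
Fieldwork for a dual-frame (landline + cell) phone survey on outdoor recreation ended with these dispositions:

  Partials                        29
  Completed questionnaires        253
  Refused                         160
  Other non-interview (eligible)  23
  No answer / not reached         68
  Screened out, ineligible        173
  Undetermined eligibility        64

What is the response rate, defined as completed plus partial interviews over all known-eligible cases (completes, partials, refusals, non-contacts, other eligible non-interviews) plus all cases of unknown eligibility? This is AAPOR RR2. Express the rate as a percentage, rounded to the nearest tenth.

47.2%

Numerator → 253 + 29 = 282
Base → 253 + 29 + 160 + 68 + 23 + 64 = 597
RR2 = 282 / 597 = 0.4724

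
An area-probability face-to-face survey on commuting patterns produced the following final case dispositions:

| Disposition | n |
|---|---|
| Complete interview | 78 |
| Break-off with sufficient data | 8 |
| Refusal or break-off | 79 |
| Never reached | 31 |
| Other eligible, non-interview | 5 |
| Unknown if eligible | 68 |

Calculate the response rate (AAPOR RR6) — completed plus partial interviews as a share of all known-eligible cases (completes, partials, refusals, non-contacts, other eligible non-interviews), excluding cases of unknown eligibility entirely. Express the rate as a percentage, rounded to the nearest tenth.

42.8%

Numerator → 78 + 8 = 86
Base → 78 + 8 + 79 + 31 + 5 = 201
RR6 = 86 / 201 = 0.4279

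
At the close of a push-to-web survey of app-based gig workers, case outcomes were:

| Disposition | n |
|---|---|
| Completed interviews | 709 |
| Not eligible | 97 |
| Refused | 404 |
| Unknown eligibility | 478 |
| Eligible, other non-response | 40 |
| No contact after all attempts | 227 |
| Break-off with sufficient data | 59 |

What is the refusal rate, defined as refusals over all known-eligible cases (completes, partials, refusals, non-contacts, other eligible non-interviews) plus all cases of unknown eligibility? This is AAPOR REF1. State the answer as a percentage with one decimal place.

21.1%

Numerator = 404
Base = 709 + 59 + 404 + 227 + 40 + 478 = 1917
REF1 = 404 / 1917 = 0.2107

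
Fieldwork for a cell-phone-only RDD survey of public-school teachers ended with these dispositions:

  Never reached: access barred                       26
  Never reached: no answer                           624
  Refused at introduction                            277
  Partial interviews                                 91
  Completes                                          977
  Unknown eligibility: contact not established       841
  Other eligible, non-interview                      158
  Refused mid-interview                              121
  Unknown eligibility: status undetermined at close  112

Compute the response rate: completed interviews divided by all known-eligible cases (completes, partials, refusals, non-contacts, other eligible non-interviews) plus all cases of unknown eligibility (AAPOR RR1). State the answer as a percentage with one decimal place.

30.3%

Refused = 277 + 121 = 398
No answer / not reached = 624 + 26 = 650
Eligibility not determined = 841 + 112 = 953
Top = 977
Denominator = 977 + 91 + 398 + 650 + 158 + 953 = 3227
RR1 = 977 / 3227 = 0.3028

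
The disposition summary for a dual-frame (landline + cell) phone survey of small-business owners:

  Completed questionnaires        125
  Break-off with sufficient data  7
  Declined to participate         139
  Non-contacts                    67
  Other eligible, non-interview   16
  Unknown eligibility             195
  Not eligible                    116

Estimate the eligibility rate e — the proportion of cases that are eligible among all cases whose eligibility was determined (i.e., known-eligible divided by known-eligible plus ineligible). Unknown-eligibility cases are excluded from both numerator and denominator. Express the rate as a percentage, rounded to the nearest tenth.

Known eligible → 125 + 7 + 139 + 67 + 16 = 354
e = 354 / (354 + 116) = 354 / 470 = 0.7532

75.3%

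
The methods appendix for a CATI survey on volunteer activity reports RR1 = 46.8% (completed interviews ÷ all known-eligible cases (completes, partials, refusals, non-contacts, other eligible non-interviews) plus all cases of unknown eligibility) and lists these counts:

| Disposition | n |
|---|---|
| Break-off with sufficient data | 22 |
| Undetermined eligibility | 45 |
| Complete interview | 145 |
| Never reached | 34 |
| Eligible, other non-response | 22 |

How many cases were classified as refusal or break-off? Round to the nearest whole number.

42

RR1 = 145 / D = 0.468
D = 145 / 0.468 = 309.8
Remaining denominator categories sum to 268
refusal or break-off = 309.8 − 268 ≈ 42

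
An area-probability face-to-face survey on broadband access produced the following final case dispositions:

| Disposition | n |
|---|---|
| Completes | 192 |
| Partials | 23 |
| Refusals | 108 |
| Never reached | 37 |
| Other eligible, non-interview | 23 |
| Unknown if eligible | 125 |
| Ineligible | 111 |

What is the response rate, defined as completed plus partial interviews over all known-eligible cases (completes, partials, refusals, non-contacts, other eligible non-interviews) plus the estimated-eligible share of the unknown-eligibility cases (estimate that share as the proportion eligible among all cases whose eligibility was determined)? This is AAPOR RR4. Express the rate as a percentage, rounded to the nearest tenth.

44.8%

Num: 192 + 23 = 215
Determined eligible: 192 + 23 + 108 + 37 + 23 = 383
e = 383 / (383 + 111) = 383 / 494 = 0.7753
Estimated eligible among unknowns: 0.7753 × 125 = 96.91
Denominator: 383 + 96.91 = 479.91
RR4 = 215 / 479.91 = 0.4480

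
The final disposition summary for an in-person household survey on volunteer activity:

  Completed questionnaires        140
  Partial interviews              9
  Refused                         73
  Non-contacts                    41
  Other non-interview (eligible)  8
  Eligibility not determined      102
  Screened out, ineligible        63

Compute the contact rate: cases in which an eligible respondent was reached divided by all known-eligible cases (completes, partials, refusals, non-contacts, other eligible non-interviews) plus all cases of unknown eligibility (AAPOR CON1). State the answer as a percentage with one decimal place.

61.7%

Numerator: 140 + 9 + 73 + 8 = 230
Base: 140 + 9 + 73 + 41 + 8 + 102 = 373
CON1 = 230 / 373 = 0.6166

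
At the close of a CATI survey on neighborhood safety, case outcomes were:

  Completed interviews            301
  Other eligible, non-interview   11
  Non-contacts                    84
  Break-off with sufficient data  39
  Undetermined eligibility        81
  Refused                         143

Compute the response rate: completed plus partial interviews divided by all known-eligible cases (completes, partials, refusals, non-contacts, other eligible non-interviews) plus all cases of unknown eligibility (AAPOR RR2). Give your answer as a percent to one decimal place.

Num = 301 + 39 = 340
Denom = 301 + 39 + 143 + 84 + 11 + 81 = 659
RR2 = 340 / 659 = 0.5159

51.6%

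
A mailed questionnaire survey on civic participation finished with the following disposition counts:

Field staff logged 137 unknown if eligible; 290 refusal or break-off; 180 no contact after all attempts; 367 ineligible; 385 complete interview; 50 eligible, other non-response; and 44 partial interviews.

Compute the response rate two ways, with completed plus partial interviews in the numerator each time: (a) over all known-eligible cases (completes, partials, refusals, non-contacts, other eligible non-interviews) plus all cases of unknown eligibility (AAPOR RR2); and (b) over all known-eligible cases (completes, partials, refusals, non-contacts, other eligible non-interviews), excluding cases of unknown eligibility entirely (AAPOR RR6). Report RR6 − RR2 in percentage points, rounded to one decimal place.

Top = 385 + 44 = 429
Denom = 385 + 44 + 290 + 180 + 50 + 137 = 1086
RR2 = 429 / 1086 = 0.3950
Denom = 385 + 44 + 290 + 180 + 50 = 949
RR6 = 429 / 949 = 0.4521
Difference = 45.21 − 39.50 = 5.71 percentage points

5.7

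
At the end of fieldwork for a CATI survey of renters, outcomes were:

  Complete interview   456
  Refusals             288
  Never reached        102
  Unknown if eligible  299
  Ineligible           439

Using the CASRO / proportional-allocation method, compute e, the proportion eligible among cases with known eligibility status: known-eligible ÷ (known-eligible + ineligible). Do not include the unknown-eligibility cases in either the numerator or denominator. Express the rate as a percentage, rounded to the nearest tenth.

Determined eligible: 456 + 288 + 102 = 846
e = 846 / (846 + 439) = 846 / 1285 = 0.6584

65.8%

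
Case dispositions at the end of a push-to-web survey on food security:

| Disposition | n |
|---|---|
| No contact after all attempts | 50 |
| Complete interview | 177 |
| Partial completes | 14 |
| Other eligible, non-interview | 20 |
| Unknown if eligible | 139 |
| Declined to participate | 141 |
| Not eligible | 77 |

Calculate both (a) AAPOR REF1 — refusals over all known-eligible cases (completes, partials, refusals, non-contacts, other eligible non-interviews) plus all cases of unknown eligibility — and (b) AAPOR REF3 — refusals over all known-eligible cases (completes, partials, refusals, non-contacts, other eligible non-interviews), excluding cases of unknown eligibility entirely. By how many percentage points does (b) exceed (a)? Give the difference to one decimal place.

9.0

Num → 141
Denominator → 177 + 14 + 141 + 50 + 20 + 139 = 541
REF1 = 141 / 541 = 0.2606
Denominator → 177 + 14 + 141 + 50 + 20 = 402
REF3 = 141 / 402 = 0.3507
Difference = 35.07 − 26.06 = 9.01 percentage points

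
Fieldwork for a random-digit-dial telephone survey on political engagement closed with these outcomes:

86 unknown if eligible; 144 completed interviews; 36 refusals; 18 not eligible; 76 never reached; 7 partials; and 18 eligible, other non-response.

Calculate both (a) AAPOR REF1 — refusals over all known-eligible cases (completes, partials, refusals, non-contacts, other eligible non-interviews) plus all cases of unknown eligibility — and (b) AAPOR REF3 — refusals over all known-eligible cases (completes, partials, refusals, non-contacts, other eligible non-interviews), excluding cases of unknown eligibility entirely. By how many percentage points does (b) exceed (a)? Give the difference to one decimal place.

3.0

Top = 36
Base = 144 + 7 + 36 + 76 + 18 + 86 = 367
REF1 = 36 / 367 = 0.0981
Base = 144 + 7 + 36 + 76 + 18 = 281
REF3 = 36 / 281 = 0.1281
Difference = 12.81 − 9.81 = 3.00 percentage points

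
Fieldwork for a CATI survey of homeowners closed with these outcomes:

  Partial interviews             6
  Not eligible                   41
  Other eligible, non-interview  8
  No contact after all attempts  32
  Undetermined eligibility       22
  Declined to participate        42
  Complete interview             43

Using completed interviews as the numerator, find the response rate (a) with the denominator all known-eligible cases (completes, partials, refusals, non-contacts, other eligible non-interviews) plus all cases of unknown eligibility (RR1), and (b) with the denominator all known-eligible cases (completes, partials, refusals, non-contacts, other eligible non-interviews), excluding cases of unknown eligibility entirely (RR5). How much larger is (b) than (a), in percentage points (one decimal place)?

4.7

Numerator: 43
Denominator: 43 + 6 + 42 + 32 + 8 + 22 = 153
RR1 = 43 / 153 = 0.2810
Denominator: 43 + 6 + 42 + 32 + 8 = 131
RR5 = 43 / 131 = 0.3282
Difference = 32.82 − 28.10 = 4.72 percentage points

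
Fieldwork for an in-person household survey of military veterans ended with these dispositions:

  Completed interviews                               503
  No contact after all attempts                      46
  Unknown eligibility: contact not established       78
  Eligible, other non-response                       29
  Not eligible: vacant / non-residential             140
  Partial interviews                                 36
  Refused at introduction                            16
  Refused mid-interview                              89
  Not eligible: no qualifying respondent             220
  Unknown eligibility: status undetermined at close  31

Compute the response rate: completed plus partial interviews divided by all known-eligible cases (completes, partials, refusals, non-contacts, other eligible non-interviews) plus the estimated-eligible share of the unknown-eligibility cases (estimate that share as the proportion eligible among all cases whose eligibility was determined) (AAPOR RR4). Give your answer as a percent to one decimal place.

68.1%

Refused = 16 + 89 = 105
Unknown eligibility = 78 + 31 = 109
Ineligible = 220 + 140 = 360
Num = 503 + 36 = 539
Determined eligible = 503 + 36 + 105 + 46 + 29 = 719
e = 719 / (719 + 360) = 719 / 1079 = 0.6664
e × U = 0.6664 × 109 = 72.64
Denominator = 719 + 72.64 = 791.64
RR4 = 539 / 791.64 = 0.6809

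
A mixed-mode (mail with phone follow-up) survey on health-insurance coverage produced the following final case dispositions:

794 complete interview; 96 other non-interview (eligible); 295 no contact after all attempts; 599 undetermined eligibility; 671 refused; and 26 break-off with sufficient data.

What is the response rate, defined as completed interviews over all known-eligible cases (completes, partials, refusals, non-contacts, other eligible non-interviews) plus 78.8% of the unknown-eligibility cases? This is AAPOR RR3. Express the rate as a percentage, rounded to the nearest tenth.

33.7%

Numerator = 794
Known eligible = 794 + 26 + 671 + 295 + 96 = 1882
Eligible share of unknowns = 0.7880 × 599 = 472.01
Base = 1882 + 472.01 = 2354.01
RR3 = 794 / 2354.01 = 0.3373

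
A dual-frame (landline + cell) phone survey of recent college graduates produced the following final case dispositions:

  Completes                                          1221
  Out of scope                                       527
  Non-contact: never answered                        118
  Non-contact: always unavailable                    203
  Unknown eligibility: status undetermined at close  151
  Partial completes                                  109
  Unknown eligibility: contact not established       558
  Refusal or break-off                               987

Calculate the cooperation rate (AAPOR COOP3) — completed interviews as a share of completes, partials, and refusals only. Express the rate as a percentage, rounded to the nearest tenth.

Non-contacts = 118 + 203 = 321
Undetermined eligibility = 558 + 151 = 709
Top → 1221
Denominator → 1221 + 109 + 987 = 2317
COOP3 = 1221 / 2317 = 0.5270

52.7%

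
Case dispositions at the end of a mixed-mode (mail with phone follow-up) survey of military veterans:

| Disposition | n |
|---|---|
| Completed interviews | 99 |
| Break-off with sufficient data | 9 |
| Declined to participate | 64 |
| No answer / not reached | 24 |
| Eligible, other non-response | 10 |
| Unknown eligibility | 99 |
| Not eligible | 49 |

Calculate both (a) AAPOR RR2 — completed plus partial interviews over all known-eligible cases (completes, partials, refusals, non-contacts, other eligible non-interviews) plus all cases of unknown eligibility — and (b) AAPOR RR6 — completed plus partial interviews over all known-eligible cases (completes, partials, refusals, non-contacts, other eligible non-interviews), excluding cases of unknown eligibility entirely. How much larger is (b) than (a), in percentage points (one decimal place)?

Num: 99 + 9 = 108
Base: 99 + 9 + 64 + 24 + 10 + 99 = 305
RR2 = 108 / 305 = 0.3541
Base: 99 + 9 + 64 + 24 + 10 = 206
RR6 = 108 / 206 = 0.5243
Difference = 52.43 − 35.41 = 17.02 percentage points

17.0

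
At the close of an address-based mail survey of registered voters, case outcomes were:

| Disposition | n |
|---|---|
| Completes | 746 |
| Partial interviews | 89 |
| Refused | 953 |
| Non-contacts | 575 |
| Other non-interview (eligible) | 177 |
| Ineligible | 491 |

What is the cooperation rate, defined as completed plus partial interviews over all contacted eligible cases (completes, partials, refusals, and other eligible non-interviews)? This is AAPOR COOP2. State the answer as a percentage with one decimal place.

Numerator = 746 + 89 = 835
Denominator = 746 + 89 + 953 + 177 = 1965
COOP2 = 835 / 1965 = 0.4249

42.5%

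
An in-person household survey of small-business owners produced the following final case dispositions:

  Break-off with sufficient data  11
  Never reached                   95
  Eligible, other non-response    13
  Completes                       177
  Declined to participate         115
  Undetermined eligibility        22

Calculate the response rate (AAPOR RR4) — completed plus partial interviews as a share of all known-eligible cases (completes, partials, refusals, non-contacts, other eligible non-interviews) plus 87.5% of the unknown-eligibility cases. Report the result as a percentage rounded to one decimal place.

Num: 177 + 11 = 188
Determined eligible: 177 + 11 + 115 + 95 + 13 = 411
Eligible share of unknowns: 0.8750 × 22 = 19.25
Base: 411 + 19.25 = 430.25
RR4 = 188 / 430.25 = 0.4370

43.7%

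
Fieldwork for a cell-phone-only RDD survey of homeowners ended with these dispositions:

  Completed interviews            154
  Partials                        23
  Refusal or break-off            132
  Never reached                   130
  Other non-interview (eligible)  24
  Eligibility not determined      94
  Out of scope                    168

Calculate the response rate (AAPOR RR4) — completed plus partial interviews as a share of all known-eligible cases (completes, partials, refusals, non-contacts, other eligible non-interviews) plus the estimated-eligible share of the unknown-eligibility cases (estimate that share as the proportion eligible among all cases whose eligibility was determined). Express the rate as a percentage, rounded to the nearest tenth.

33.3%

Top: 154 + 23 = 177
Eligible (known): 154 + 23 + 132 + 130 + 24 = 463
e = 463 / (463 + 168) = 463 / 631 = 0.7338
Eligible share of unknowns: 0.7338 × 94 = 68.98
Denominator: 463 + 68.98 = 531.98
RR4 = 177 / 531.98 = 0.3327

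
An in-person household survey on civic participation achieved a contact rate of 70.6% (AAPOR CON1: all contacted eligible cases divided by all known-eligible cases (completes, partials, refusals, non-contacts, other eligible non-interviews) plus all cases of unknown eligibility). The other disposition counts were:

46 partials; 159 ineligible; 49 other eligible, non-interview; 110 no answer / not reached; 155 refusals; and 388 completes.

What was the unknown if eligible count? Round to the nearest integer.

Num → 388 + 46 + 155 + 49 = 638
CON1 = 638 / D = 0.706
D = 638 / 0.706 = 903.7
Rest of base = 748
unknown if eligible = 903.7 − 748 ≈ 156

156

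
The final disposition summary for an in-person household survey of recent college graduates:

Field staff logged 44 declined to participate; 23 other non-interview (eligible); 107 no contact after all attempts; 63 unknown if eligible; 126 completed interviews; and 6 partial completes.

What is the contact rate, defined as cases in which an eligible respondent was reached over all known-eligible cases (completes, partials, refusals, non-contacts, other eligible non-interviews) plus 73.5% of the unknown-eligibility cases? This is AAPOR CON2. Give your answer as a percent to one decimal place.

56.5%

Top: 126 + 6 + 44 + 23 = 199
Determined eligible: 126 + 6 + 44 + 107 + 23 = 306
Estimated eligible among unknowns: 0.7350 × 63 = 46.30
Denom: 306 + 46.30 = 352.30
CON2 = 199 / 352.30 = 0.5649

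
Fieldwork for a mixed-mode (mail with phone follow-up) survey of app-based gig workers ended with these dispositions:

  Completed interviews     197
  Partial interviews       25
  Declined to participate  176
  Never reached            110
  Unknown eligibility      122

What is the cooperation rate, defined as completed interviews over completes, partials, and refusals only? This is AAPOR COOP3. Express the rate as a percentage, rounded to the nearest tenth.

49.5%

Numerator: 197
Denom: 197 + 25 + 176 = 398
COOP3 = 197 / 398 = 0.4950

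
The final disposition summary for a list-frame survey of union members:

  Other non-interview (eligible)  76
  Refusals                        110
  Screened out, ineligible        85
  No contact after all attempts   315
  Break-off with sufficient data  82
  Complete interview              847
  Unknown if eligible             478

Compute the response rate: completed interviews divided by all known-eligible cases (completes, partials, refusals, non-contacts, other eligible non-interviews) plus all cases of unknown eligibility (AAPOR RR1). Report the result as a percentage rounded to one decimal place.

Numerator = 847
Denominator = 847 + 82 + 110 + 315 + 76 + 478 = 1908
RR1 = 847 / 1908 = 0.4439

44.4%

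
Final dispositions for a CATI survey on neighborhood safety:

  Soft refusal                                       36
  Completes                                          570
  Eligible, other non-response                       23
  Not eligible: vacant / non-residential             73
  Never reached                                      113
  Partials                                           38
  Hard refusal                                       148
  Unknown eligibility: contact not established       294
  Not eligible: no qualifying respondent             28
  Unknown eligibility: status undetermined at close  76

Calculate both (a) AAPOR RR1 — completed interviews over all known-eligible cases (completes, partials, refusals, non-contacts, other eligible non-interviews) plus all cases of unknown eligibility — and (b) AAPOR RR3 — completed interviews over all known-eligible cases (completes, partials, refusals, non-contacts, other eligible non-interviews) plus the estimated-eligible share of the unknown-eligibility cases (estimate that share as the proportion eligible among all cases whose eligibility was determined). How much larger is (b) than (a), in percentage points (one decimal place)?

Refusal or break-off = 148 + 36 = 184
Undetermined eligibility = 294 + 76 = 370
Not eligible = 28 + 73 = 101
Num: 570
Base: 570 + 38 + 184 + 113 + 23 + 370 = 1298
RR1 = 570 / 1298 = 0.4391
Determined eligible: 570 + 38 + 184 + 113 + 23 = 928
e = 928 / (928 + 101) = 928 / 1029 = 0.9018
Estimated eligible among unknowns: 0.9018 × 370 = 333.67
Base: 928 + 333.67 = 1261.67
RR3 = 570 / 1261.67 = 0.4518
Difference = 45.18 − 43.91 = 1.27 percentage points

1.3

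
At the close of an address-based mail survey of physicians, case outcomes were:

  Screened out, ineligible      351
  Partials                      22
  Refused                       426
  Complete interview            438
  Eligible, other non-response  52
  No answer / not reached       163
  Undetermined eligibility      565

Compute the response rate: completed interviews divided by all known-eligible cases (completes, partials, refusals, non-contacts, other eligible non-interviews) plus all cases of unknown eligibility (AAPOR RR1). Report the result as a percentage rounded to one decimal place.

26.3%

Numerator: 438
Denom: 438 + 22 + 426 + 163 + 52 + 565 = 1666
RR1 = 438 / 1666 = 0.2629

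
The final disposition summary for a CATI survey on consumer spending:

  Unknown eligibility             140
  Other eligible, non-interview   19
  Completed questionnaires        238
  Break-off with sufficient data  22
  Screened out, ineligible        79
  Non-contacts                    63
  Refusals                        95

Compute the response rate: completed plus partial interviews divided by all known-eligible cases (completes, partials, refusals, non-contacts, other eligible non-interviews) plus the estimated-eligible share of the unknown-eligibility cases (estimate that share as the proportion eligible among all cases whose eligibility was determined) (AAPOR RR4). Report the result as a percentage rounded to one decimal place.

Top: 238 + 22 = 260
Eligible (known): 238 + 22 + 95 + 63 + 19 = 437
e = 437 / (437 + 79) = 437 / 516 = 0.8469
Estimated eligible among unknowns: 0.8469 × 140 = 118.57
Denominator: 437 + 118.57 = 555.57
RR4 = 260 / 555.57 = 0.4680

46.8%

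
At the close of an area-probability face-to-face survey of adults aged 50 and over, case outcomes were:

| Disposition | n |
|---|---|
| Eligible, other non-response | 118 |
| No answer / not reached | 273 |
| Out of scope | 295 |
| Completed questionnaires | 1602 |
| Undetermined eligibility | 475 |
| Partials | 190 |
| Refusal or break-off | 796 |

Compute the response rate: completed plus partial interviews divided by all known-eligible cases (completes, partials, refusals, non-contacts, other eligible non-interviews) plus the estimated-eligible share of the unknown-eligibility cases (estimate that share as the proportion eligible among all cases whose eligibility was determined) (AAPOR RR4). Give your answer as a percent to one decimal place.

52.5%

Top = 1602 + 190 = 1792
Determined eligible = 1602 + 190 + 796 + 273 + 118 = 2979
e = 2979 / (2979 + 295) = 2979 / 3274 = 0.9099
e × U = 0.9099 × 475 = 432.20
Denominator = 2979 + 432.20 = 3411.20
RR4 = 1792 / 3411.20 = 0.5253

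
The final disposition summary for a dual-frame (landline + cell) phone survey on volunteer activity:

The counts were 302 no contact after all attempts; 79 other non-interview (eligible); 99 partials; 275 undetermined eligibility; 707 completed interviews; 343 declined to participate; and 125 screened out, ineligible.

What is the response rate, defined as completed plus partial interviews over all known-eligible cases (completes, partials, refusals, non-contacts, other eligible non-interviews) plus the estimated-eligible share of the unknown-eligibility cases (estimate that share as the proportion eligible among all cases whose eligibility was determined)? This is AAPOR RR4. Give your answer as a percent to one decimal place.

45.2%

Numerator: 707 + 99 = 806
Determined eligible: 707 + 99 + 343 + 302 + 79 = 1530
e = 1530 / (1530 + 125) = 1530 / 1655 = 0.9245
Eligible share of unknowns: 0.9245 × 275 = 254.24
Base: 1530 + 254.24 = 1784.24
RR4 = 806 / 1784.24 = 0.4517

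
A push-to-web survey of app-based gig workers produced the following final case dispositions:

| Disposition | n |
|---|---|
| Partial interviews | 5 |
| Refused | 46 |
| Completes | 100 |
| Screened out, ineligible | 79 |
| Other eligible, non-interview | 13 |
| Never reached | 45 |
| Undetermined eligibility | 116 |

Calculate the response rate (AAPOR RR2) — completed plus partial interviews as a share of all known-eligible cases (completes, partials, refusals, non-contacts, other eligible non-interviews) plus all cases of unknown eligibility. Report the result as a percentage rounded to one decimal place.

Top → 100 + 5 = 105
Base → 100 + 5 + 46 + 45 + 13 + 116 = 325
RR2 = 105 / 325 = 0.3231

32.3%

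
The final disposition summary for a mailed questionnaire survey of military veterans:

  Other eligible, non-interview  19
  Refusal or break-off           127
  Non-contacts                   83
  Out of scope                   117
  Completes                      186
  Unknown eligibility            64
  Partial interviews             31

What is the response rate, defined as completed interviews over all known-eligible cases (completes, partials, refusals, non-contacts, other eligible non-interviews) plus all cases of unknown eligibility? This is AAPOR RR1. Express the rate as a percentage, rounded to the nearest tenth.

36.5%

Num = 186
Base = 186 + 31 + 127 + 83 + 19 + 64 = 510
RR1 = 186 / 510 = 0.3647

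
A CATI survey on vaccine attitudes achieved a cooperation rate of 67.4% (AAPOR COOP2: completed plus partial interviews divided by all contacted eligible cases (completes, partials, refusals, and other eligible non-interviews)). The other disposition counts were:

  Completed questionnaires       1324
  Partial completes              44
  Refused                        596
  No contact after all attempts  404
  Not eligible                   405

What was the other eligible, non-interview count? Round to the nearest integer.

66

Num → 1324 + 44 = 1368
COOP2 = 1368 / D = 0.674
D = 1368 / 0.674 = 2029.7
Rest of base = 1964
other eligible, non-interview = 2029.7 − 1964 ≈ 66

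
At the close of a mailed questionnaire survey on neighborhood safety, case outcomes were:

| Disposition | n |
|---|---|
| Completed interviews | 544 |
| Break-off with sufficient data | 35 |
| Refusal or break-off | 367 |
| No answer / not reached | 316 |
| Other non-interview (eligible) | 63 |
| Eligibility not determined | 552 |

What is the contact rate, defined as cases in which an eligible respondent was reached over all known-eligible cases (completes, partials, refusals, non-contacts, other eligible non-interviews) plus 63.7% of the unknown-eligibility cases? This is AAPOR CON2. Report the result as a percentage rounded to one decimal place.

Top: 544 + 35 + 367 + 63 = 1009
Determined eligible: 544 + 35 + 367 + 316 + 63 = 1325
e × U: 0.6370 × 552 = 351.62
Denominator: 1325 + 351.62 = 1676.62
CON2 = 1009 / 1676.62 = 0.6018

60.2%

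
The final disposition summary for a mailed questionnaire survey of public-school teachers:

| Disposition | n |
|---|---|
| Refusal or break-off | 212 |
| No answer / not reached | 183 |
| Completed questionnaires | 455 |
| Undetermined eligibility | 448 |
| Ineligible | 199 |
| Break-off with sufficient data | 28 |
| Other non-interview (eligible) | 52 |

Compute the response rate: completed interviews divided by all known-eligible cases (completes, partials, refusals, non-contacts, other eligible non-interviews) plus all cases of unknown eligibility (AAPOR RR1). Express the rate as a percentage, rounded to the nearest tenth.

Num → 455
Denominator → 455 + 28 + 212 + 183 + 52 + 448 = 1378
RR1 = 455 / 1378 = 0.3302

33.0%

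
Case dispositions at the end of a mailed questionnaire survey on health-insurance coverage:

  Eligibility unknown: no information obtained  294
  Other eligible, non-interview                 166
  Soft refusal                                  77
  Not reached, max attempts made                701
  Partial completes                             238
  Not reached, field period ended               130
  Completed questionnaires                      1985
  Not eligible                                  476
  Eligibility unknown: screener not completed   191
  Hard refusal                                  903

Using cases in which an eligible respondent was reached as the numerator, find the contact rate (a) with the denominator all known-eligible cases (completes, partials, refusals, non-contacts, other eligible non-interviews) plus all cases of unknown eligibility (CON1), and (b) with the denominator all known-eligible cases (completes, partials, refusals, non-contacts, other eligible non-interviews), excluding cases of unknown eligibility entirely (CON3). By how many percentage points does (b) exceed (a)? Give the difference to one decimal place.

Refusal or break-off = 903 + 77 = 980
Never reached = 130 + 701 = 831
Unknown eligibility = 191 + 294 = 485
Num → 1985 + 238 + 980 + 166 = 3369
Base → 1985 + 238 + 980 + 831 + 166 + 485 = 4685
CON1 = 3369 / 4685 = 0.7191
Base → 1985 + 238 + 980 + 831 + 166 = 4200
CON3 = 3369 / 4200 = 0.8021
Difference = 80.21 − 71.91 = 8.30 percentage points

8.3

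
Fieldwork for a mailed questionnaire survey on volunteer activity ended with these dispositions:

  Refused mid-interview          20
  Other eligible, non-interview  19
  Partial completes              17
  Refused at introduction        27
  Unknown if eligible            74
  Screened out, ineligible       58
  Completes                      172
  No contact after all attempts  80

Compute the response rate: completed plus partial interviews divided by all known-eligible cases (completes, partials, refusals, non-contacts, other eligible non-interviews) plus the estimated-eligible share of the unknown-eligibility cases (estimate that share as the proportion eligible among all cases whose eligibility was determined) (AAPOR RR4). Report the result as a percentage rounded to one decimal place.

47.5%

Declined to participate = 27 + 20 = 47
Top = 172 + 17 = 189
Known eligible = 172 + 17 + 47 + 80 + 19 = 335
e = 335 / (335 + 58) = 335 / 393 = 0.8524
e × U = 0.8524 × 74 = 63.08
Base = 335 + 63.08 = 398.08
RR4 = 189 / 398.08 = 0.4748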